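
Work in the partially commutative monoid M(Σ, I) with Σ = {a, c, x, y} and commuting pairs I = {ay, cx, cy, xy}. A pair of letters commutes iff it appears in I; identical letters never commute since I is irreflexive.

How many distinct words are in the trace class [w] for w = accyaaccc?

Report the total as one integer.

9

0(a) covers ∅
1(c) covers 0:a
2(c) covers 1:c
3(y) covers ∅
4(a) covers 2:c
5(a) covers 4:a
6(c) covers 5:a
7(c) covers 6:c
8(c) covers 7:c
floor of heap: 0:a, 3:y
completions by unplaced set U, small U first (add the entries for U minus each lowest piece of U):
  |U|=1: {3}:1  {8}:1
  |U|=2: {3,8}:2  {7,8}:1
  |U|=3: {3,7,8}:3  {6,7,8}:1
  |U|=4: {3,6,7,8}:4  {5,6,7,8}:1
  |U|=5: {3,5,6,7,8}:5  {4,5,6,7,8}:1
  |U|=6: {2,4,5,6,7,8}:1  {3,4,5,6,7,8}:6
  |U|=7: {1,2,4,5,6,7,8}:1  {2,3,4,5,6,7,8}:7
  start at 0(a): 8
  start at 3(y): 1
sum over floor = 9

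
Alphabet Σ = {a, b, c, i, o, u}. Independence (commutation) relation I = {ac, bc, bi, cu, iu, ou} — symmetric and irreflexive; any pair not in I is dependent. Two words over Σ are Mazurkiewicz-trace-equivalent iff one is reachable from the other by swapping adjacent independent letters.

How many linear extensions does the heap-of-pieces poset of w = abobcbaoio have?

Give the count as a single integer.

4

piece 0:a — minimal
piece 1:b rests on {0:a}
piece 2:o rests on {1:b}
piece 3:b rests on {2:o}
piece 4:c rests on {2:o}
piece 5:b rests on {3:b}
piece 6:a rests on {5:b}
piece 7:o rests on {4:c, 6:a}
piece 8:i rests on {7:o}
piece 9:o rests on {8:i}
minimal pieces: {0:a}
ways to finish when only these pieces remain (= sum over removing one remaining piece with nothing left below it):
  1 left: {9}→1
  2 left: {8,9}→1
  3 left: {7,8,9}→1
  4 left: {4,7,8,9}→1  {6,7,8,9}→1
  5 left: {4,6,7,8,9}→2  {5,6,7,8,9}→1
  6 left: {3,5,6,7,8,9}→1  {4,5,6,7,8,9}→3
  7 left: {3,4,5,6,7,8,9}→4
  8 left: {2,3,4,5,6,7,8,9}→4
  placing 0:a first → 4 extensions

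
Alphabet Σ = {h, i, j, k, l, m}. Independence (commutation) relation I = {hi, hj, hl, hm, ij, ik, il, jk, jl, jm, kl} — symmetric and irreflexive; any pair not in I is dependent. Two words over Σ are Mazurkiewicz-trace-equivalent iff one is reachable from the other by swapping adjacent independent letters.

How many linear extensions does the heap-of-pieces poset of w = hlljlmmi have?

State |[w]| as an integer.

56

#0=h has no predecessor
#1=l has no predecessor
#2=l depends on [1:l]
#3=j has no predecessor
#4=l depends on [2:l]
#5=m depends on [4:l]
#6=m depends on [5:m]
#7=i depends on [6:m]
sources: [0:h, 1:l, 3:j]
N(rest) = Σ N(rest − s) over sources s of rest; N(one piece) = 1:
  size 1 → [0]=1  [3]=1  [7]=1
  size 2 → [0,3]=2  [0,7]=2  [3,7]=2  [6,7]=1
  size 3 → [0,3,7]=6  [0,6,7]=3  [3,6,7]=3  [5,6,7]=1
  size 4 → [0,3,6,7]=12  [0,5,6,7]=4  [3,5,6,7]=4  [4,5,6,7]=1
  size 5 → [0,3,5,6,7]=20  [0,4,5,6,7]=5  [2,4,5,6,7]=1  [3,4,5,6,7]=5
  size 6 → [0,2,4,5,6,7]=6  [0,3,4,5,6,7]=30  [1,2,4,5,6,7]=1  [2,3,4,5,6,7]=6
  first=0(h) contributes 7
  first=1(l) contributes 42
  first=3(j) contributes 7
|[w]| = 56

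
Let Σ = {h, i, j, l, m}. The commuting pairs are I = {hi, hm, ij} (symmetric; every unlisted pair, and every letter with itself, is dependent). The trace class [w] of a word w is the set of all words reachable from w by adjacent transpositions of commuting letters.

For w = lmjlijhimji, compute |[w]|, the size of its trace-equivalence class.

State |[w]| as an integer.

0(l) covers ∅
1(m) covers 0:l
2(j) covers 1:m
3(l) covers 2:j
4(i) covers 3:l
5(j) covers 3:l
6(h) covers 5:j
7(i) covers 4:i
8(m) covers 5:j, 7:i
9(j) covers 6:h, 8:m
10(i) covers 8:m
floor of heap: 0:l
completions by unplaced set U, small U first (add the entries for U minus each lowest piece of U):
  |U|=1: {9}:1  {10}:1
  |U|=2: {6,9}:1  {9,10}:2
  |U|=3: {6,9,10}:3  {8,9,10}:2
  |U|=4: {6,8,9,10}:5  {7,8,9,10}:2
  |U|=5: {4,7,8,9,10}:2  {5,6,8,9,10}:5  {6,7,8,9,10}:7
  |U|=6: {4,6,7,8,9,10}:9  {5,6,7,8,9,10}:12
  |U|=7: {4,5,6,7,8,9,10}:21
  |U|=8: {3,4,5,6,7,8,9,10}:21
  |U|=9: {2,3,4,5,6,7,8,9,10}:21
  start at 0(l): 21

21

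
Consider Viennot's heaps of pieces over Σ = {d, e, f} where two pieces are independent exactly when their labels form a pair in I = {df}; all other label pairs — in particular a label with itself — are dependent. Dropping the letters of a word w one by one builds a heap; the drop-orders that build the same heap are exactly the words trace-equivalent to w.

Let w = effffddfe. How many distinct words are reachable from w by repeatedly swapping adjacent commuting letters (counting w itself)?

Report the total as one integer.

0(e) covers ∅
1(f) covers 0:e
2(f) covers 1:f
3(f) covers 2:f
4(f) covers 3:f
5(d) covers 0:e
6(d) covers 5:d
7(f) covers 4:f
8(e) covers 6:d, 7:f
floor of heap: 0:e
completions by unplaced set U, small U first (add the entries for U minus each lowest piece of U):
  |U|=1: {8}:1
  |U|=2: {6,8}:1  {7,8}:1
  |U|=3: {4,7,8}:1  {5,6,8}:1  {6,7,8}:2
  |U|=4: {3,4,7,8}:1  {4,6,7,8}:3  {5,6,7,8}:3
  |U|=5: {2,3,4,7,8}:1  {3,4,6,7,8}:4  {4,5,6,7,8}:6
  |U|=6: {1,2,3,4,7,8}:1  {2,3,4,6,7,8}:5  {3,4,5,6,7,8}:10
  |U|=7: {1,2,3,4,6,7,8}:6  {2,3,4,5,6,7,8}:15
  start at 0(e): 21

21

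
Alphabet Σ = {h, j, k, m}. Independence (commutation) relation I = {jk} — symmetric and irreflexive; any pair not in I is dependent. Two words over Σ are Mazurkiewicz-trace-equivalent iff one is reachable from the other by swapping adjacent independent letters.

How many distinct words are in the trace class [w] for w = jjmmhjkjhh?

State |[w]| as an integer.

0(j) covers ∅
1(j) covers 0:j
2(m) covers 1:j
3(m) covers 2:m
4(h) covers 3:m
5(j) covers 4:h
6(k) covers 4:h
7(j) covers 5:j
8(h) covers 6:k, 7:j
9(h) covers 8:h
floor of heap: 0:j
completions by unplaced set U, small U first (add the entries for U minus each lowest piece of U):
  |U|=1: {9}:1
  |U|=2: {8,9}:1
  |U|=3: {6,8,9}:1  {7,8,9}:1
  |U|=4: {5,7,8,9}:1  {6,7,8,9}:2
  |U|=5: {5,6,7,8,9}:3
  |U|=6: {4,5,6,7,8,9}:3
  |U|=7: {3,4,5,6,7,8,9}:3
  |U|=8: {2,3,4,5,6,7,8,9}:3
  start at 0(j): 3

3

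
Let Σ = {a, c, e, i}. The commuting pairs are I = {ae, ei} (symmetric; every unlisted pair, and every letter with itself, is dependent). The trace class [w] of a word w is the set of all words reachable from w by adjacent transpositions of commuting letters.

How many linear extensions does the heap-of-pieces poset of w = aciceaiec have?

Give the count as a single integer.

6

#0=a has no predecessor
#1=c depends on [0:a]
#2=i depends on [1:c]
#3=c depends on [2:i]
#4=e depends on [3:c]
#5=a depends on [3:c]
#6=i depends on [5:a]
#7=e depends on [4:e]
#8=c depends on [6:i, 7:e]
sources: [0:a]
N(rest) = Σ N(rest − s) over sources s of rest; N(one piece) = 1:
  size 1 → [8]=1
  size 2 → [6,8]=1  [7,8]=1
  size 3 → [4,7,8]=1  [5,6,8]=1  [6,7,8]=2
  size 4 → [4,6,7,8]=3  [5,6,7,8]=3
  size 5 → [4,5,6,7,8]=6
  size 6 → [3,4,5,6,7,8]=6
  size 7 → [2,3,4,5,6,7,8]=6
  first=0(a) contributes 6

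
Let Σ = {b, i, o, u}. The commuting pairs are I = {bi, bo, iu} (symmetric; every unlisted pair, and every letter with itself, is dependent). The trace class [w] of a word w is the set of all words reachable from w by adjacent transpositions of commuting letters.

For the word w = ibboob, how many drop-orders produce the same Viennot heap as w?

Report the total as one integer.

drop 0:i onto floor
drop 1:b onto floor
drop 2:b onto {1:b}
drop 3:o onto {0:i}
drop 4:o onto {3:o}
drop 5:b onto {2:b}
ground layer = {0:i, 1:b}
drop-orders for the pieces not yet dropped (sum over which currently-grounded one goes next):
  1 to go: {4} 1  {5} 1
  2 to go: {2,5} 1  {3,4} 1  {4,5} 2
  3 to go: {0,3,4} 1  {1,2,5} 1  {2,4,5} 3  {3,4,5} 3
  4 to go: {0,3,4,5} 4  {1,2,4,5} 4  {2,3,4,5} 6
  if 0:i drops first: 10 orders
  if 1:b drops first: 10 orders
heap linearizations: 20

20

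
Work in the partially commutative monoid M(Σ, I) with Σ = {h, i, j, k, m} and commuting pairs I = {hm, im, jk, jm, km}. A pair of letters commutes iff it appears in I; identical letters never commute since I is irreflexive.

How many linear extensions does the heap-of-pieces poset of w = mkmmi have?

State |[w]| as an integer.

#0=m has no predecessor
#1=k has no predecessor
#2=m depends on [0:m]
#3=m depends on [2:m]
#4=i depends on [1:k]
sources: [0:m, 1:k]
N(rest) = Σ N(rest − s) over sources s of rest; N(one piece) = 1:
  size 1 → [3]=1  [4]=1
  size 2 → [1,4]=1  [2,3]=1  [3,4]=2
  size 3 → [0,2,3]=1  [1,3,4]=3  [2,3,4]=3
  first=0(m) contributes 6
  first=1(k) contributes 4
|[w]| = 10

10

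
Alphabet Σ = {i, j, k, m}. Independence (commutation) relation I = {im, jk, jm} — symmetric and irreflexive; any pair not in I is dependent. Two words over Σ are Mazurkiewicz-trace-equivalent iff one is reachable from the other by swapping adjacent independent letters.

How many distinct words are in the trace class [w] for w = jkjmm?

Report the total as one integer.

10

piece 0:j — minimal
piece 1:k — minimal
piece 2:j rests on {0:j}
piece 3:m rests on {1:k}
piece 4:m rests on {3:m}
minimal pieces: {0:j, 1:k}
ways to finish when only these pieces remain (= sum over removing one remaining piece with nothing left below it):
  1 left: {2}→1  {4}→1
  2 left: {0,2}→1  {2,4}→2  {3,4}→1
  3 left: {0,2,4}→3  {1,3,4}→1  {2,3,4}→3
  placing 0:j first → 4 extensions
  placing 1:k first → 6 extensions
total linear extensions = 10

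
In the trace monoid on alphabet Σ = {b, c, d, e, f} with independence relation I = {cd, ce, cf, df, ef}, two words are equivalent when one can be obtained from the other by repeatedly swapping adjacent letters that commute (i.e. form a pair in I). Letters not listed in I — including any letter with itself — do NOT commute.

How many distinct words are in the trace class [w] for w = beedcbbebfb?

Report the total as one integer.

4

piece 0:b — minimal
piece 1:e rests on {0:b}
piece 2:e rests on {1:e}
piece 3:d rests on {2:e}
piece 4:c rests on {0:b}
piece 5:b rests on {3:d, 4:c}
piece 6:b rests on {5:b}
piece 7:e rests on {6:b}
piece 8:b rests on {7:e}
piece 9:f rests on {8:b}
piece 10:b rests on {9:f}
minimal pieces: {0:b}
ways to finish when only these pieces remain (= sum over removing one remaining piece with nothing left below it):
  1 left: {10}→1
  2 left: {9,10}→1
  3 left: {8,9,10}→1
  4 left: {7,8,9,10}→1
  5 left: {6,7,8,9,10}→1
  6 left: {5,6,7,8,9,10}→1
  7 left: {3,5,6,7,8,9,10}→1  {4,5,6,7,8,9,10}→1
  8 left: {2,3,5,6,7,8,9,10}→1  {3,4,5,6,7,8,9,10}→2
  9 left: {1,2,3,5,6,7,8,9,10}→1  {2,3,4,5,6,7,8,9,10}→3
  placing 0:b first → 4 extensions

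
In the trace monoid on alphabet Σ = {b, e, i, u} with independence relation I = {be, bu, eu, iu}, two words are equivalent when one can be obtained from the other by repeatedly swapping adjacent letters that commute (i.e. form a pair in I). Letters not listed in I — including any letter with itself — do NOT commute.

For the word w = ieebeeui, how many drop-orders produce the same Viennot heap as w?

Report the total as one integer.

0(i) covers ∅
1(e) covers 0:i
2(e) covers 1:e
3(b) covers 0:i
4(e) covers 2:e
5(e) covers 4:e
6(u) covers ∅
7(i) covers 3:b, 5:e
floor of heap: 0:i, 6:u
completions by unplaced set U, small U first (add the entries for U minus each lowest piece of U):
  |U|=1: {6}:1  {7}:1
  |U|=2: {3,7}:1  {5,7}:1  {6,7}:2
  |U|=3: {3,5,7}:2  {3,6,7}:3  {4,5,7}:1  {5,6,7}:3
  |U|=4: {2,4,5,7}:1  {3,4,5,7}:3  {3,5,6,7}:8  {4,5,6,7}:4
  |U|=5: {1,2,4,5,7}:1  {2,3,4,5,7}:4  {2,4,5,6,7}:5  {3,4,5,6,7}:15
  |U|=6: {1,2,3,4,5,7}:5  {1,2,4,5,6,7}:6  {2,3,4,5,6,7}:24
  start at 0(i): 35
  start at 6(u): 5
sum over floor = 40

40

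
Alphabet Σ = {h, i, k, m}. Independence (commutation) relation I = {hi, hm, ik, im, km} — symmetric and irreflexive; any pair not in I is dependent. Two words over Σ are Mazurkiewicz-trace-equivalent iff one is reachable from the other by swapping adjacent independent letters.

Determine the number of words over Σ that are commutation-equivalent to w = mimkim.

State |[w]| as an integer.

0(m) covers ∅
1(i) covers ∅
2(m) covers 0:m
3(k) covers ∅
4(i) covers 1:i
5(m) covers 2:m
floor of heap: 0:m, 1:i, 3:k
completions by unplaced set U, small U first (add the entries for U minus each lowest piece of U):
  |U|=1: {3}:1  {4}:1  {5}:1
  |U|=2: {1,4}:1  {2,5}:1  {3,4}:2  {3,5}:2  {4,5}:2
  |U|=3: {0,2,5}:1  {1,3,4}:3  {1,4,5}:3  {2,3,5}:3  {2,4,5}:3  {3,4,5}:6
  |U|=4: {0,2,3,5}:4  {0,2,4,5}:4  {1,2,4,5}:6  {1,3,4,5}:12  {2,3,4,5}:12
  start at 0(m): 30
  start at 1(i): 20
  start at 3(k): 10
sum over floor = 60

60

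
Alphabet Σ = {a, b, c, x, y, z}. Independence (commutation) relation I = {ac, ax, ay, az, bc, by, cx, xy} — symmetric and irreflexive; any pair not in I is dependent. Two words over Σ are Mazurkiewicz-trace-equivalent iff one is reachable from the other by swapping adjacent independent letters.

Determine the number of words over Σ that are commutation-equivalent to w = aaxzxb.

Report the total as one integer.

10

drop 0:a onto floor
drop 1:a onto {0:a}
drop 2:x onto floor
drop 3:z onto {2:x}
drop 4:x onto {3:z}
drop 5:b onto {1:a, 4:x}
ground layer = {0:a, 2:x}
drop-orders for the pieces not yet dropped (sum over which currently-grounded one goes next):
  1 to go: {5} 1
  2 to go: {1,5} 1  {4,5} 1
  3 to go: {0,1,5} 1  {1,4,5} 2  {3,4,5} 1
  4 to go: {0,1,4,5} 3  {1,3,4,5} 3  {2,3,4,5} 1
  if 0:a drops first: 4 orders
  if 2:x drops first: 6 orders
heap linearizations: 10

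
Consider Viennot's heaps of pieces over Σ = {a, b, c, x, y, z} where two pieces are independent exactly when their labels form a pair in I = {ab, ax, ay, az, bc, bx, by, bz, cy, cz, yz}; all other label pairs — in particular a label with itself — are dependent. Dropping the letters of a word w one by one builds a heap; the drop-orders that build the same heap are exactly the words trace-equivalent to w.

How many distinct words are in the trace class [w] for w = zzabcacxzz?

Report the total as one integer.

150

#0=z has no predecessor
#1=z depends on [0:z]
#2=a has no predecessor
#3=b has no predecessor
#4=c depends on [2:a]
#5=a depends on [4:c]
#6=c depends on [5:a]
#7=x depends on [1:z, 6:c]
#8=z depends on [7:x]
#9=z depends on [8:z]
sources: [0:z, 2:a, 3:b]
N(rest) = Σ N(rest − s) over sources s of rest; N(one piece) = 1:
  size 1 → [3]=1  [9]=1
  size 2 → [3,9]=2  [8,9]=1
  size 3 → [3,8,9]=3  [7,8,9]=1
  size 4 → [1,7,8,9]=1  [3,7,8,9]=4  [6,7,8,9]=1
  size 5 → [0,1,7,8,9]=1  [1,3,7,8,9]=5  [1,6,7,8,9]=2  [3,6,7,8,9]=5  [5,6,7,8,9]=1
  size 6 → [0,1,3,7,8,9]=6  [0,1,6,7,8,9]=3  [1,3,6,7,8,9]=12  [1,5,6,7,8,9]=3  [3,5,6,7,8,9]=6  [4,5,6,7,8,9]=1
  size 7 → [0,1,3,6,7,8,9]=21  [0,1,5,6,7,8,9]=6  [1,3,5,6,7,8,9]=21  [1,4,5,6,7,8,9]=4  [2,4,5,6,7,8,9]=1  [3,4,5,6,7,8,9]=7
  size 8 → [0,1,3,5,6,7,8,9]=48  [0,1,4,5,6,7,8,9]=10  [1,2,4,5,6,7,8,9]=5  [1,3,4,5,6,7,8,9]=32  [2,3,4,5,6,7,8,9]=8
  first=0(z) contributes 45
  first=2(a) contributes 90
  first=3(b) contributes 15
|[w]| = 150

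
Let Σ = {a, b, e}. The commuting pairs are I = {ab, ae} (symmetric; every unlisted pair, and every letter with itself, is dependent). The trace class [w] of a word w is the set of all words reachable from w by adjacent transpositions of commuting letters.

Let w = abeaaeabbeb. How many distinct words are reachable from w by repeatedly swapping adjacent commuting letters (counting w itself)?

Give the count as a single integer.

piece 0:a — minimal
piece 1:b — minimal
piece 2:e rests on {1:b}
piece 3:a rests on {0:a}
piece 4:a rests on {3:a}
piece 5:e rests on {2:e}
piece 6:a rests on {4:a}
piece 7:b rests on {5:e}
piece 8:b rests on {7:b}
piece 9:e rests on {8:b}
piece 10:b rests on {9:e}
minimal pieces: {0:a, 1:b}
ways to finish when only these pieces remain (= sum over removing one remaining piece with nothing left below it):
  1 left: {6}→1  {10}→1
  2 left: {4,6}→1  {6,10}→2  {9,10}→1
  3 left: {3,4,6}→1  {4,6,10}→3  {6,9,10}→3  {8,9,10}→1
  4 left: {0,3,4,6}→1  {3,4,6,10}→4  {4,6,9,10}→6  {6,8,9,10}→4  {7,8,9,10}→1
  5 left: {0,3,4,6,10}→5  {3,4,6,9,10}→10  {4,6,8,9,10}→10  {5,7,8,9,10}→1  {6,7,8,9,10}→5
  6 left: {0,3,4,6,9,10}→15  {2,5,7,8,9,10}→1  {3,4,6,8,9,10}→20  {4,6,7,8,9,10}→15  {5,6,7,8,9,10}→6
  7 left: {0,3,4,6,8,9,10}→35  {1,2,5,7,8,9,10}→1  {2,5,6,7,8,9,10}→7  {3,4,6,7,8,9,10}→35  {4,5,6,7,8,9,10}→21
  8 left: {0,3,4,6,7,8,9,10}→70  {1,2,5,6,7,8,9,10}→8  {2,4,5,6,7,8,9,10}→28  {3,4,5,6,7,8,9,10}→56
  9 left: {0,3,4,5,6,7,8,9,10}→126  {1,2,4,5,6,7,8,9,10}→36  {2,3,4,5,6,7,8,9,10}→84
  placing 0:a first → 120 extensions
  placing 1:b first → 210 extensions
total linear extensions = 330

330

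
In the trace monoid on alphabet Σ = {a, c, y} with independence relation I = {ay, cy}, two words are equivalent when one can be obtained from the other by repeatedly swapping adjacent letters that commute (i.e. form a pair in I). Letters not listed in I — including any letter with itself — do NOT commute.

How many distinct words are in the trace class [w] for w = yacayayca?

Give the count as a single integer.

84

0(y) covers ∅
1(a) covers ∅
2(c) covers 1:a
3(a) covers 2:c
4(y) covers 0:y
5(a) covers 3:a
6(y) covers 4:y
7(c) covers 5:a
8(a) covers 7:c
floor of heap: 0:y, 1:a
completions by unplaced set U, small U first (add the entries for U minus each lowest piece of U):
  |U|=1: {6}:1  {8}:1
  |U|=2: {4,6}:1  {6,8}:2  {7,8}:1
  |U|=3: {0,4,6}:1  {4,6,8}:3  {5,7,8}:1  {6,7,8}:3
  |U|=4: {0,4,6,8}:4  {3,5,7,8}:1  {4,6,7,8}:6  {5,6,7,8}:4
  |U|=5: {0,4,6,7,8}:10  {2,3,5,7,8}:1  {3,5,6,7,8}:5  {4,5,6,7,8}:10
  |U|=6: {0,4,5,6,7,8}:20  {1,2,3,5,7,8}:1  {2,3,5,6,7,8}:6  {3,4,5,6,7,8}:15
  |U|=7: {0,3,4,5,6,7,8}:35  {1,2,3,5,6,7,8}:7  {2,3,4,5,6,7,8}:21
  start at 0(y): 28
  start at 1(a): 56
sum over floor = 84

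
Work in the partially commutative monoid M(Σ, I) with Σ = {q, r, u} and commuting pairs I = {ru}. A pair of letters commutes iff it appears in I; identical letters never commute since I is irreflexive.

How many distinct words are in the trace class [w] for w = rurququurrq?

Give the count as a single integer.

18

#0=r has no predecessor
#1=u has no predecessor
#2=r depends on [0:r]
#3=q depends on [1:u, 2:r]
#4=u depends on [3:q]
#5=q depends on [4:u]
#6=u depends on [5:q]
#7=u depends on [6:u]
#8=r depends on [5:q]
#9=r depends on [8:r]
#10=q depends on [7:u, 9:r]
sources: [0:r, 1:u]
N(rest) = Σ N(rest − s) over sources s of rest; N(one piece) = 1:
  size 1 → [10]=1
  size 2 → [7,10]=1  [9,10]=1
  size 3 → [6,7,10]=1  [7,9,10]=2  [8,9,10]=1
  size 4 → [6,7,9,10]=3  [7,8,9,10]=3
  size 5 → [6,7,8,9,10]=6
  size 6 → [5,6,7,8,9,10]=6
  size 7 → [4,5,6,7,8,9,10]=6
  size 8 → [3,4,5,6,7,8,9,10]=6
  size 9 → [1,3,4,5,6,7,8,9,10]=6  [2,3,4,5,6,7,8,9,10]=6
  first=0(r) contributes 12
  first=1(u) contributes 6
|[w]| = 18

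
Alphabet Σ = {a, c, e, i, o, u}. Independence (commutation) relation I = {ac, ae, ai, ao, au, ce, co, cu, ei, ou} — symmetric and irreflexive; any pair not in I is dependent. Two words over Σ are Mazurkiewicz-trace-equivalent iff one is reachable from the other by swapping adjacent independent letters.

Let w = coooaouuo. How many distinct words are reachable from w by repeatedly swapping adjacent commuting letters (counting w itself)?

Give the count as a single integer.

0(c) covers ∅
1(o) covers ∅
2(o) covers 1:o
3(o) covers 2:o
4(a) covers ∅
5(o) covers 3:o
6(u) covers ∅
7(u) covers 6:u
8(o) covers 5:o
floor of heap: 0:c, 1:o, 4:a, 6:u
completions by unplaced set U, small U first (add the entries for U minus each lowest piece of U):
  |U|=1: {0}:1  {4}:1  {7}:1  {8}:1
  |U|=2: {0,4}:2  {0,7}:2  {0,8}:2  {4,7}:2  {4,8}:2  {5,8}:1  {6,7}:1  {7,8}:2
  |U|=3: {0,4,7}:6  {0,4,8}:6  {0,5,8}:3  {0,6,7}:3  {0,7,8}:6  {3,5,8}:1  {4,5,8}:3  {4,6,7}:3  {4,7,8}:6  {5,7,8}:3  {6,7,8}:3
  |U|=4: {0,3,5,8}:4  {0,4,5,8}:12  {0,4,6,7}:12  {0,4,7,8}:24  {0,5,7,8}:12  {0,6,7,8}:12  {2,3,5,8}:1  {3,4,5,8}:4  {3,5,7,8}:4  {4,5,7,8}:12  {4,6,7,8}:12  {5,6,7,8}:6
  |U|=5: {0,2,3,5,8}:5  {0,3,4,5,8}:20  {0,3,5,7,8}:20  {0,4,5,7,8}:60  {0,4,6,7,8}:60  {0,5,6,7,8}:30  {1,2,3,5,8}:1  {2,3,4,5,8}:5  {2,3,5,7,8}:5  {3,4,5,7,8}:20  {3,5,6,7,8}:10  {4,5,6,7,8}:30
  |U|=6: {0,1,2,3,5,8}:6  {0,2,3,4,5,8}:30  {0,2,3,5,7,8}:30  {0,3,4,5,7,8}:120  {0,3,5,6,7,8}:60  {0,4,5,6,7,8}:180  {1,2,3,4,5,8}:6  {1,2,3,5,7,8}:6  {2,3,4,5,7,8}:30  {2,3,5,6,7,8}:15  {3,4,5,6,7,8}:60
  |U|=7: {0,1,2,3,4,5,8}:42  {0,1,2,3,5,7,8}:42  {0,2,3,4,5,7,8}:210  {0,2,3,5,6,7,8}:105  {0,3,4,5,6,7,8}:420  {1,2,3,4,5,7,8}:42  {1,2,3,5,6,7,8}:21  {2,3,4,5,6,7,8}:105
  start at 0(c): 168
  start at 1(o): 840
  start at 4(a): 168
  start at 6(u): 336
sum over floor = 1512

1512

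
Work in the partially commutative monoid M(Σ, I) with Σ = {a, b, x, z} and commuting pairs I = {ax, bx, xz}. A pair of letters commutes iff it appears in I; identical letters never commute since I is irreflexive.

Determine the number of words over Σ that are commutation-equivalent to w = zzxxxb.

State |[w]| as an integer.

piece 0:z — minimal
piece 1:z rests on {0:z}
piece 2:x — minimal
piece 3:x rests on {2:x}
piece 4:x rests on {3:x}
piece 5:b rests on {1:z}
minimal pieces: {0:z, 2:x}
ways to finish when only these pieces remain (= sum over removing one remaining piece with nothing left below it):
  1 left: {4}→1  {5}→1
  2 left: {1,5}→1  {3,4}→1  {4,5}→2
  3 left: {0,1,5}→1  {1,4,5}→3  {2,3,4}→1  {3,4,5}→3
  4 left: {0,1,4,5}→4  {1,3,4,5}→6  {2,3,4,5}→4
  placing 0:z first → 10 extensions
  placing 2:x first → 10 extensions
total linear extensions = 20

20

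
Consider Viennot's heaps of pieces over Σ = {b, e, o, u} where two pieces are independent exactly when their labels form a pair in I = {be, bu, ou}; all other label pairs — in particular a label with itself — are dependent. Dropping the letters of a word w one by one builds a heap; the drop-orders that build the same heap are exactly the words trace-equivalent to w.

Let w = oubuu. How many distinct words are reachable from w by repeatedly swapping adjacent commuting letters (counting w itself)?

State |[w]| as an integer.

piece 0:o — minimal
piece 1:u — minimal
piece 2:b rests on {0:o}
piece 3:u rests on {1:u}
piece 4:u rests on {3:u}
minimal pieces: {0:o, 1:u}
ways to finish when only these pieces remain (= sum over removing one remaining piece with nothing left below it):
  1 left: {2}→1  {4}→1
  2 left: {0,2}→1  {2,4}→2  {3,4}→1
  3 left: {0,2,4}→3  {1,3,4}→1  {2,3,4}→3
  placing 0:o first → 4 extensions
  placing 1:u first → 6 extensions
total linear extensions = 10

10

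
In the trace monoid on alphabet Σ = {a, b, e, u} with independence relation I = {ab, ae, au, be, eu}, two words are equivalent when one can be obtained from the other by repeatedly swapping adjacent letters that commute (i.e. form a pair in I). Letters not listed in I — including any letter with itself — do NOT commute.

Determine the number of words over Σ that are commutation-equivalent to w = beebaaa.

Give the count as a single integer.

210

drop 0:b onto floor
drop 1:e onto floor
drop 2:e onto {1:e}
drop 3:b onto {0:b}
drop 4:a onto floor
drop 5:a onto {4:a}
drop 6:a onto {5:a}
ground layer = {0:b, 1:e, 4:a}
drop-orders for the pieces not yet dropped (sum over which currently-grounded one goes next):
  1 to go: {2} 1  {3} 1  {6} 1
  2 to go: {0,3} 1  {1,2} 1  {2,3} 2  {2,6} 2  {3,6} 2  {5,6} 1
  3 to go: {0,2,3} 3  {0,3,6} 3  {1,2,3} 3  {1,2,6} 3  {2,3,6} 6  {2,5,6} 3  {3,5,6} 3  {4,5,6} 1
  4 to go: {0,1,2,3} 6  {0,2,3,6} 12  {0,3,5,6} 6  {1,2,3,6} 12  {1,2,5,6} 6  {2,3,5,6} 12  {2,4,5,6} 4  {3,4,5,6} 4
  5 to go: {0,1,2,3,6} 30  {0,2,3,5,6} 30  {0,3,4,5,6} 10  {1,2,3,5,6} 30  {1,2,4,5,6} 10  {2,3,4,5,6} 20
  if 0:b drops first: 60 orders
  if 1:e drops first: 60 orders
  if 4:a drops first: 90 orders
heap linearizations: 210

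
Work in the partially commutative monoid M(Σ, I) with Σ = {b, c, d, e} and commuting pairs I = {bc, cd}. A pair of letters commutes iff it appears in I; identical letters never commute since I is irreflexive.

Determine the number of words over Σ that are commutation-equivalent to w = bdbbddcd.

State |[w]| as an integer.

0(b) covers ∅
1(d) covers 0:b
2(b) covers 1:d
3(b) covers 2:b
4(d) covers 3:b
5(d) covers 4:d
6(c) covers ∅
7(d) covers 5:d
floor of heap: 0:b, 6:c
completions by unplaced set U, small U first (add the entries for U minus each lowest piece of U):
  |U|=1: {6}:1  {7}:1
  |U|=2: {5,7}:1  {6,7}:2
  |U|=3: {4,5,7}:1  {5,6,7}:3
  |U|=4: {3,4,5,7}:1  {4,5,6,7}:4
  |U|=5: {2,3,4,5,7}:1  {3,4,5,6,7}:5
  |U|=6: {1,2,3,4,5,7}:1  {2,3,4,5,6,7}:6
  start at 0(b): 7
  start at 6(c): 1
sum over floor = 8

8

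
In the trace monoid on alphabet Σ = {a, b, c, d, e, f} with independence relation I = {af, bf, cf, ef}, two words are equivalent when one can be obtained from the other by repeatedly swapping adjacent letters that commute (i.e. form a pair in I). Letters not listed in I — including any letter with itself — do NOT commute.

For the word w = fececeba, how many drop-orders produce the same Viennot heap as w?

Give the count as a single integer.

0(f) covers ∅
1(e) covers ∅
2(c) covers 1:e
3(e) covers 2:c
4(c) covers 3:e
5(e) covers 4:c
6(b) covers 5:e
7(a) covers 6:b
floor of heap: 0:f, 1:e
completions by unplaced set U, small U first (add the entries for U minus each lowest piece of U):
  |U|=1: {0}:1  {7}:1
  |U|=2: {0,7}:2  {6,7}:1
  |U|=3: {0,6,7}:3  {5,6,7}:1
  |U|=4: {0,5,6,7}:4  {4,5,6,7}:1
  |U|=5: {0,4,5,6,7}:5  {3,4,5,6,7}:1
  |U|=6: {0,3,4,5,6,7}:6  {2,3,4,5,6,7}:1
  start at 0(f): 1
  start at 1(e): 7
sum over floor = 8

8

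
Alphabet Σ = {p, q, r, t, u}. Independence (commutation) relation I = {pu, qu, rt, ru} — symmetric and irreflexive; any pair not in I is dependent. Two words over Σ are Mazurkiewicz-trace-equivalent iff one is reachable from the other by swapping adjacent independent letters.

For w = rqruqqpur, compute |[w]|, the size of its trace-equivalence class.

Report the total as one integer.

36

piece 0:r — minimal
piece 1:q rests on {0:r}
piece 2:r rests on {1:q}
piece 3:u — minimal
piece 4:q rests on {2:r}
piece 5:q rests on {4:q}
piece 6:p rests on {5:q}
piece 7:u rests on {3:u}
piece 8:r rests on {6:p}
minimal pieces: {0:r, 3:u}
ways to finish when only these pieces remain (= sum over removing one remaining piece with nothing left below it):
  1 left: {7}→1  {8}→1
  2 left: {3,7}→1  {6,8}→1  {7,8}→2
  3 left: {3,7,8}→3  {5,6,8}→1  {6,7,8}→3
  4 left: {3,6,7,8}→6  {4,5,6,8}→1  {5,6,7,8}→4
  5 left: {2,4,5,6,8}→1  {3,5,6,7,8}→10  {4,5,6,7,8}→5
  6 left: {1,2,4,5,6,8}→1  {2,4,5,6,7,8}→6  {3,4,5,6,7,8}→15
  7 left: {0,1,2,4,5,6,8}→1  {1,2,4,5,6,7,8}→7  {2,3,4,5,6,7,8}→21
  placing 0:r first → 28 extensions
  placing 3:u first → 8 extensions
total linear extensions = 36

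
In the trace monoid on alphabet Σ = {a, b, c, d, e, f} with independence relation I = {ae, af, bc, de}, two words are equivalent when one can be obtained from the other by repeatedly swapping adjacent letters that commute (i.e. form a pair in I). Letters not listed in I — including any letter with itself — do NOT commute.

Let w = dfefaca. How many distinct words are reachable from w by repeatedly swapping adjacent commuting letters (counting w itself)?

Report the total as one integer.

4

0(d) covers ∅
1(f) covers 0:d
2(e) covers 1:f
3(f) covers 2:e
4(a) covers 0:d
5(c) covers 3:f, 4:a
6(a) covers 5:c
floor of heap: 0:d
completions by unplaced set U, small U first (add the entries for U minus each lowest piece of U):
  |U|=1: {6}:1
  |U|=2: {5,6}:1
  |U|=3: {3,5,6}:1  {4,5,6}:1
  |U|=4: {2,3,5,6}:1  {3,4,5,6}:2
  |U|=5: {1,2,3,5,6}:1  {2,3,4,5,6}:3
  start at 0(d): 4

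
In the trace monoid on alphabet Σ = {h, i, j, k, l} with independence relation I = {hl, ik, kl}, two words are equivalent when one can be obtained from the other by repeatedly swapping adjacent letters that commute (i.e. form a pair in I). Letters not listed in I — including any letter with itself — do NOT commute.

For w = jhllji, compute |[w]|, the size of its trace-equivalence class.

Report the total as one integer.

0(j) covers ∅
1(h) covers 0:j
2(l) covers 0:j
3(l) covers 2:l
4(j) covers 1:h, 3:l
5(i) covers 4:j
floor of heap: 0:j
completions by unplaced set U, small U first (add the entries for U minus each lowest piece of U):
  |U|=1: {5}:1
  |U|=2: {4,5}:1
  |U|=3: {1,4,5}:1  {3,4,5}:1
  |U|=4: {1,3,4,5}:2  {2,3,4,5}:1
  start at 0(j): 3

3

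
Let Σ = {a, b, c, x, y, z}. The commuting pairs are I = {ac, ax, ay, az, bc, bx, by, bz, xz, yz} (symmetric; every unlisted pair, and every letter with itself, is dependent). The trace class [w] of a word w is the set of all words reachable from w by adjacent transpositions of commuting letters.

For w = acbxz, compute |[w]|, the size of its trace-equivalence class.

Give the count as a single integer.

drop 0:a onto floor
drop 1:c onto floor
drop 2:b onto {0:a}
drop 3:x onto {1:c}
drop 4:z onto {1:c}
ground layer = {0:a, 1:c}
drop-orders for the pieces not yet dropped (sum over which currently-grounded one goes next):
  1 to go: {2} 1  {3} 1  {4} 1
  2 to go: {0,2} 1  {2,3} 2  {2,4} 2  {3,4} 2
  3 to go: {0,2,3} 3  {0,2,4} 3  {1,3,4} 2  {2,3,4} 6
  if 0:a drops first: 8 orders
  if 1:c drops first: 12 orders
heap linearizations: 20

20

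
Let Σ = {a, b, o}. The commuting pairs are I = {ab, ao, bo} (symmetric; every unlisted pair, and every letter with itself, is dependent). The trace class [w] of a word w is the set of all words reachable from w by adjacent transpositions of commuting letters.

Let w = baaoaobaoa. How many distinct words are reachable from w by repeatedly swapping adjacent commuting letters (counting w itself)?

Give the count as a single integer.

2520

drop 0:b onto floor
drop 1:a onto floor
drop 2:a onto {1:a}
drop 3:o onto floor
drop 4:a onto {2:a}
drop 5:o onto {3:o}
drop 6:b onto {0:b}
drop 7:a onto {4:a}
drop 8:o onto {5:o}
drop 9:a onto {7:a}
ground layer = {0:b, 1:a, 3:o}
drop-orders for the pieces not yet dropped (sum over which currently-grounded one goes next):
  1 to go: {6} 1  {8} 1  {9} 1
  2 to go: {0,6} 1  {5,8} 1  {6,8} 2  {6,9} 2  {7,9} 1  {8,9} 2
  3 to go: {0,6,8} 3  {0,6,9} 3  {3,5,8} 1  {4,7,9} 1  {5,6,8} 3  {5,8,9} 3  {6,7,9} 3  {6,8,9} 6  {7,8,9} 3
  4 to go: {0,5,6,8} 6  {0,6,7,9} 6  {0,6,8,9} 12  {2,4,7,9} 1  {3,5,6,8} 4  {3,5,8,9} 4  {4,6,7,9} 4  {4,7,8,9} 4  {5,6,8,9} 12  {5,7,8,9} 6  {6,7,8,9} 12
  5 to go: {0,3,5,6,8} 10  {0,4,6,7,9} 10  {0,5,6,8,9} 30  {0,6,7,8,9} 30  {1,2,4,7,9} 1  {2,4,6,7,9} 5  {2,4,7,8,9} 5  {3,5,6,8,9} 20  {3,5,7,8,9} 10  {4,5,7,8,9} 10  {4,6,7,8,9} 20  {5,6,7,8,9} 30
  6 to go: {0,2,4,6,7,9} 15  {0,3,5,6,8,9} 60  {0,4,6,7,8,9} 60  {0,5,6,7,8,9} 90  {1,2,4,6,7,9} 6  {1,2,4,7,8,9} 6  {2,4,5,7,8,9} 15  {2,4,6,7,8,9} 30  {3,4,5,7,8,9} 20  {3,5,6,7,8,9} 60  {4,5,6,7,8,9} 60
  7 to go: {0,1,2,4,6,7,9} 21  {0,2,4,6,7,8,9} 105  {0,3,5,6,7,8,9} 210  {0,4,5,6,7,8,9} 210  {1,2,4,5,7,8,9} 21  {1,2,4,6,7,8,9} 42  {2,3,4,5,7,8,9} 35  {2,4,5,6,7,8,9} 105  {3,4,5,6,7,8,9} 140
  8 to go: {0,1,2,4,6,7,8,9} 168  {0,2,4,5,6,7,8,9} 420  {0,3,4,5,6,7,8,9} 560  {1,2,3,4,5,7,8,9} 56  {1,2,4,5,6,7,8,9} 168  {2,3,4,5,6,7,8,9} 280
  if 0:b drops first: 504 orders
  if 1:a drops first: 1260 orders
  if 3:o drops first: 756 orders
heap linearizations: 2520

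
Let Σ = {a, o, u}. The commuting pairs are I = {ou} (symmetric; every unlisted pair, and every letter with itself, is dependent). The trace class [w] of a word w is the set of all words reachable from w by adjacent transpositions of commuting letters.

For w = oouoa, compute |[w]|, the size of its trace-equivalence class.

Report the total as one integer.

#0=o has no predecessor
#1=o depends on [0:o]
#2=u has no predecessor
#3=o depends on [1:o]
#4=a depends on [2:u, 3:o]
sources: [0:o, 2:u]
N(rest) = Σ N(rest − s) over sources s of rest; N(one piece) = 1:
  size 1 → [4]=1
  size 2 → [2,4]=1  [3,4]=1
  size 3 → [1,3,4]=1  [2,3,4]=2
  first=0(o) contributes 3
  first=2(u) contributes 1
|[w]| = 4

4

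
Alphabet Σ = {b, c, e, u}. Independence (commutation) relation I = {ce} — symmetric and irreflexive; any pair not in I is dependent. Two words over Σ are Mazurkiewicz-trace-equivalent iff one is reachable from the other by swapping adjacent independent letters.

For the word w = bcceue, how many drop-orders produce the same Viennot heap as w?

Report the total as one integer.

3

piece 0:b — minimal
piece 1:c rests on {0:b}
piece 2:c rests on {1:c}
piece 3:e rests on {0:b}
piece 4:u rests on {2:c, 3:e}
piece 5:e rests on {4:u}
minimal pieces: {0:b}
ways to finish when only these pieces remain (= sum over removing one remaining piece with nothing left below it):
  1 left: {5}→1
  2 left: {4,5}→1
  3 left: {2,4,5}→1  {3,4,5}→1
  4 left: {1,2,4,5}→1  {2,3,4,5}→2
  placing 0:b first → 3 extensions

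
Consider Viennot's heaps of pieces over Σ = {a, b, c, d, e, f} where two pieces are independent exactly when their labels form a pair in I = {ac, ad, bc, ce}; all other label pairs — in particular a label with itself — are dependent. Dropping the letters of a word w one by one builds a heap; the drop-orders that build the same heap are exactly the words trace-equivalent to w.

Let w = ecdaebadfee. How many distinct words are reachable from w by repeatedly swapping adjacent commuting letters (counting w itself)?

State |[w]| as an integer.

10

0(e) covers ∅
1(c) covers ∅
2(d) covers 0:e, 1:c
3(a) covers 0:e
4(e) covers 2:d, 3:a
5(b) covers 4:e
6(a) covers 5:b
7(d) covers 5:b
8(f) covers 6:a, 7:d
9(e) covers 8:f
10(e) covers 9:e
floor of heap: 0:e, 1:c
completions by unplaced set U, small U first (add the entries for U minus each lowest piece of U):
  |U|=1: {10}:1
  |U|=2: {9,10}:1
  |U|=3: {8,9,10}:1
  |U|=4: {6,8,9,10}:1  {7,8,9,10}:1
  |U|=5: {6,7,8,9,10}:2
  |U|=6: {5,6,7,8,9,10}:2
  |U|=7: {4,5,6,7,8,9,10}:2
  |U|=8: {2,4,5,6,7,8,9,10}:2  {3,4,5,6,7,8,9,10}:2
  |U|=9: {1,2,4,5,6,7,8,9,10}:2  {2,3,4,5,6,7,8,9,10}:4
  start at 0(e): 6
  start at 1(c): 4
sum over floor = 10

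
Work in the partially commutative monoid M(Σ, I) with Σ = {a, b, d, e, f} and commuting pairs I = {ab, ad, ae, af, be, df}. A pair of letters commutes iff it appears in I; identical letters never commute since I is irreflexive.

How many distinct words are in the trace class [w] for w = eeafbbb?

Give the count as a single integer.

drop 0:e onto floor
drop 1:e onto {0:e}
drop 2:a onto floor
drop 3:f onto {1:e}
drop 4:b onto {3:f}
drop 5:b onto {4:b}
drop 6:b onto {5:b}
ground layer = {0:e, 2:a}
drop-orders for the pieces not yet dropped (sum over which currently-grounded one goes next):
  1 to go: {2} 1  {6} 1
  2 to go: {2,6} 2  {5,6} 1
  3 to go: {2,5,6} 3  {4,5,6} 1
  4 to go: {2,4,5,6} 4  {3,4,5,6} 1
  5 to go: {1,3,4,5,6} 1  {2,3,4,5,6} 5
  if 0:e drops first: 6 orders
  if 2:a drops first: 1 orders
heap linearizations: 7

7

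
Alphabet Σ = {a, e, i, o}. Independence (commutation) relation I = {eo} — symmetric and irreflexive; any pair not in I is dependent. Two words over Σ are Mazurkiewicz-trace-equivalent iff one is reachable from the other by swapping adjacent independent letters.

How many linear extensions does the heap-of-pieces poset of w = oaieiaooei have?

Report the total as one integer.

3

0(o) covers ∅
1(a) covers 0:o
2(i) covers 1:a
3(e) covers 2:i
4(i) covers 3:e
5(a) covers 4:i
6(o) covers 5:a
7(o) covers 6:o
8(e) covers 5:a
9(i) covers 7:o, 8:e
floor of heap: 0:o
completions by unplaced set U, small U first (add the entries for U minus each lowest piece of U):
  |U|=1: {9}:1
  |U|=2: {7,9}:1  {8,9}:1
  |U|=3: {6,7,9}:1  {7,8,9}:2
  |U|=4: {6,7,8,9}:3
  |U|=5: {5,6,7,8,9}:3
  |U|=6: {4,5,6,7,8,9}:3
  |U|=7: {3,4,5,6,7,8,9}:3
  |U|=8: {2,3,4,5,6,7,8,9}:3
  start at 0(o): 3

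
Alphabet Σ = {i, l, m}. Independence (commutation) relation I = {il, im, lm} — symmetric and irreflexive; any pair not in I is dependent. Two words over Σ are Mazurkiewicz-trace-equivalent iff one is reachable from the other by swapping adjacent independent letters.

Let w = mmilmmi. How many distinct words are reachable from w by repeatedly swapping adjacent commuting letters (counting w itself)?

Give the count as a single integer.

105

#0=m has no predecessor
#1=m depends on [0:m]
#2=i has no predecessor
#3=l has no predecessor
#4=m depends on [1:m]
#5=m depends on [4:m]
#6=i depends on [2:i]
sources: [0:m, 2:i, 3:l]
N(rest) = Σ N(rest − s) over sources s of rest; N(one piece) = 1:
  size 1 → [3]=1  [5]=1  [6]=1
  size 2 → [2,6]=1  [3,5]=2  [3,6]=2  [4,5]=1  [5,6]=2
  size 3 → [1,4,5]=1  [2,3,6]=3  [2,5,6]=3  [3,4,5]=3  [3,5,6]=6  [4,5,6]=3
  size 4 → [0,1,4,5]=1  [1,3,4,5]=4  [1,4,5,6]=4  [2,3,5,6]=12  [2,4,5,6]=6  [3,4,5,6]=12
  size 5 → [0,1,3,4,5]=5  [0,1,4,5,6]=5  [1,2,4,5,6]=10  [1,3,4,5,6]=20  [2,3,4,5,6]=30
  first=0(m) contributes 60
  first=2(i) contributes 30
  first=3(l) contributes 15
|[w]| = 105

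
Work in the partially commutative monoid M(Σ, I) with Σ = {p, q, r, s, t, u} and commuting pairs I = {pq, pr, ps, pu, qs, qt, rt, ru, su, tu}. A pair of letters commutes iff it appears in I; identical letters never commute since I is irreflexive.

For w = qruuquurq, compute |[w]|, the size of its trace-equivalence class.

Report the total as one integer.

9

0(q) covers ∅
1(r) covers 0:q
2(u) covers 0:q
3(u) covers 2:u
4(q) covers 1:r, 3:u
5(u) covers 4:q
6(u) covers 5:u
7(r) covers 4:q
8(q) covers 6:u, 7:r
floor of heap: 0:q
completions by unplaced set U, small U first (add the entries for U minus each lowest piece of U):
  |U|=1: {8}:1
  |U|=2: {6,8}:1  {7,8}:1
  |U|=3: {5,6,8}:1  {6,7,8}:2
  |U|=4: {5,6,7,8}:3
  |U|=5: {4,5,6,7,8}:3
  |U|=6: {1,4,5,6,7,8}:3  {3,4,5,6,7,8}:3
  |U|=7: {1,3,4,5,6,7,8}:6  {2,3,4,5,6,7,8}:3
  start at 0(q): 9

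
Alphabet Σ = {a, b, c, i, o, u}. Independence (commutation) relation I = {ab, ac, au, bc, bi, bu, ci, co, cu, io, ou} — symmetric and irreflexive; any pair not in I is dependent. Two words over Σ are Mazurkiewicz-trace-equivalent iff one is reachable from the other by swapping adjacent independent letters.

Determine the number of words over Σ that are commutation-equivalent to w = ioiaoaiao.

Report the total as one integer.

3

0(i) covers ∅
1(o) covers ∅
2(i) covers 0:i
3(a) covers 1:o, 2:i
4(o) covers 3:a
5(a) covers 4:o
6(i) covers 5:a
7(a) covers 6:i
8(o) covers 7:a
floor of heap: 0:i, 1:o
completions by unplaced set U, small U first (add the entries for U minus each lowest piece of U):
  |U|=1: {8}:1
  |U|=2: {7,8}:1
  |U|=3: {6,7,8}:1
  |U|=4: {5,6,7,8}:1
  |U|=5: {4,5,6,7,8}:1
  |U|=6: {3,4,5,6,7,8}:1
  |U|=7: {1,3,4,5,6,7,8}:1  {2,3,4,5,6,7,8}:1
  start at 0(i): 2
  start at 1(o): 1
sum over floor = 3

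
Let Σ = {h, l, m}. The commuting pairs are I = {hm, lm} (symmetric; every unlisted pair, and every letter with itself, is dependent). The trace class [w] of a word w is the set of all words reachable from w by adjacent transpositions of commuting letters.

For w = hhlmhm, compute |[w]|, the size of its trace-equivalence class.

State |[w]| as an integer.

15

piece 0:h — minimal
piece 1:h rests on {0:h}
piece 2:l rests on {1:h}
piece 3:m — minimal
piece 4:h rests on {2:l}
piece 5:m rests on {3:m}
minimal pieces: {0:h, 3:m}
ways to finish when only these pieces remain (= sum over removing one remaining piece with nothing left below it):
  1 left: {4}→1  {5}→1
  2 left: {2,4}→1  {3,5}→1  {4,5}→2
  3 left: {1,2,4}→1  {2,4,5}→3  {3,4,5}→3
  4 left: {0,1,2,4}→1  {1,2,4,5}→4  {2,3,4,5}→6
  placing 0:h first → 10 extensions
  placing 3:m first → 5 extensions
total linear extensions = 15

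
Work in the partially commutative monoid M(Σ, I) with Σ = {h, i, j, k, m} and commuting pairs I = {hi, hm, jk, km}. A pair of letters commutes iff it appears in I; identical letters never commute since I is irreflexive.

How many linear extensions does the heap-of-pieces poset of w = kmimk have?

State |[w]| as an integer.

#0=k has no predecessor
#1=m has no predecessor
#2=i depends on [0:k, 1:m]
#3=m depends on [2:i]
#4=k depends on [2:i]
sources: [0:k, 1:m]
N(rest) = Σ N(rest − s) over sources s of rest; N(one piece) = 1:
  size 1 → [3]=1  [4]=1
  size 2 → [3,4]=2
  size 3 → [2,3,4]=2
  first=0(k) contributes 2
  first=1(m) contributes 2
|[w]| = 4

4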